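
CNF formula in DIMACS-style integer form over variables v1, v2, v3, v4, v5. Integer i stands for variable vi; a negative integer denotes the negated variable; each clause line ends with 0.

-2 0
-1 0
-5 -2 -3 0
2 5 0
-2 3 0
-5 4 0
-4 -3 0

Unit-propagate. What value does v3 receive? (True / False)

(!v2) stands alone — v2 = False.
(!v1) is a unit clause: v1 = False.
In (v5 || v2), v2 is now false; v5 must hold, so v5 = True.
(v4 || !v5): since v5 = True, the clause reduces to (v4). v4 = True.
In (!v3 || !v4), !v4 is now false; !v3 must hold, so v3 = False.

False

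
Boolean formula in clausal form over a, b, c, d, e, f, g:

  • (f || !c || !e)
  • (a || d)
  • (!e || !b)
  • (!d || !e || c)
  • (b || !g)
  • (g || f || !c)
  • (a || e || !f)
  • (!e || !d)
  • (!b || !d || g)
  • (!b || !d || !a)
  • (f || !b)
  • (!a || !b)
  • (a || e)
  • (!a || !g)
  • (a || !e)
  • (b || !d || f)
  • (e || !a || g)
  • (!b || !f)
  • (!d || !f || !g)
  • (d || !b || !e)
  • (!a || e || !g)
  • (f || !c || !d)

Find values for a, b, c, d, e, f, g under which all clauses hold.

a=1, b=0, c=1, d=0, e=1, f=1, g=0

Branch on a: take a = True.
  then b is forced to False.
  then g is forced to False.
  then e is forced to True.
  then d is forced to False.
Branch on c: take c = True.
  then f is forced to True.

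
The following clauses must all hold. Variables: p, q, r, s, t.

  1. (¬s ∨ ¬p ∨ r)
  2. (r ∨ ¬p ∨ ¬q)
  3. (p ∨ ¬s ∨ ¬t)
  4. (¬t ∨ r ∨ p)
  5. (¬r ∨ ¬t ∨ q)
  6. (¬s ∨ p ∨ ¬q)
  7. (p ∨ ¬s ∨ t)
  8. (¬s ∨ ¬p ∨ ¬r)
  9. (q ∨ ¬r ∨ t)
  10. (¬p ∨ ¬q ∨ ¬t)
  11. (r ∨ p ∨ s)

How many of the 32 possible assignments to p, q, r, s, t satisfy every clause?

Satisfying assignments:
  p=0 q=1 r=1 s=0 t=0
  p=0 q=1 r=1 s=0 t=1
  p=1 q=0 r=0 s=0 t=0
  p=1 q=0 r=0 s=0 t=1
  p=1 q=1 r=1 s=0 t=0
That's 5 in total.

5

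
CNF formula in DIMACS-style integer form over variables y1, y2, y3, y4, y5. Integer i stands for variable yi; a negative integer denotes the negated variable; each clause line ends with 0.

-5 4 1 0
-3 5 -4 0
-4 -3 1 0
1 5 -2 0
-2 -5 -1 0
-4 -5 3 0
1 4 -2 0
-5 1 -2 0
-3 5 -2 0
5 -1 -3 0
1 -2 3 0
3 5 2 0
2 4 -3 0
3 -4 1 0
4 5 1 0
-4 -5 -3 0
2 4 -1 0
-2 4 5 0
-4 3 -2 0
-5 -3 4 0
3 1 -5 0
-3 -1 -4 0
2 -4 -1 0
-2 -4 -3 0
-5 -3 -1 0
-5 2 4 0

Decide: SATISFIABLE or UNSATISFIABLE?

UNSATISFIABLE

y4 = True:
  y3 = True:
    propagation gives y5=True; an empty clause results — contradiction.
  y3 = False:
    propagation gives y5=False, y2=True; an empty clause results — contradiction.
y4 = False:
  y5 = True:
    propagation gives y1=True, y2=False; an empty clause results — contradiction.
  y5 = False:
    propagation gives y1=True, y3=False, y2=True; an empty clause results — contradiction.
Every branch closes, so no satisfying assignment exists.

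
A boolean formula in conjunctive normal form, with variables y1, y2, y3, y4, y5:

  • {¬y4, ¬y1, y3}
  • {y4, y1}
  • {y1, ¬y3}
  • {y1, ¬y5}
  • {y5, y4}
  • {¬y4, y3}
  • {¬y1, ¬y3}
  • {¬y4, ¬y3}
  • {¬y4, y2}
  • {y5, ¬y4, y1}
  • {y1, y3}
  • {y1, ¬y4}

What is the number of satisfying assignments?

Satisfying assignments:
  y1=T y2=F y3=F y4=F y5=T
  y1=T y2=T y3=F y4=F y5=T
Count: 2.

2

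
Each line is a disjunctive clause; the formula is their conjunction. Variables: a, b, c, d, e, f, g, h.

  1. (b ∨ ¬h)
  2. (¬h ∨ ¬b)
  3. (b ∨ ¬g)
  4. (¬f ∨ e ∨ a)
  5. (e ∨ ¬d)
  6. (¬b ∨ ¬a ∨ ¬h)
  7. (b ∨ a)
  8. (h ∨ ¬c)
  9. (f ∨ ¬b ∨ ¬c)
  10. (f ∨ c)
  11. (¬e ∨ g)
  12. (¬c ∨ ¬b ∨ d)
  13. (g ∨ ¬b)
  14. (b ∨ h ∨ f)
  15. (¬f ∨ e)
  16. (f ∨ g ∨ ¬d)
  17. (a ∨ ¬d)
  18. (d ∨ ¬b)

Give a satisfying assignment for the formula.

a = 1, b = 1, c = 0, d = 1, e = 1, f = 1, g = 1, h = 0

Set a = True and propagate.
Branch on b: take b = True.
  then h is forced to False.
  then c is forced to False.
  then f is forced to True.
  then g is forced to True.
  then e is forced to True.
  then d is forced to True.
Check each clause:
  1. (b ∨ ¬h) — ¬h is true.
  2. (¬b ∨ ¬h) — ¬h is true.
  3. (b ∨ ¬g) — b is true.
  4. (¬f ∨ e ∨ a) — a is true.
  5. (e ∨ ¬d) — e is true.
  6. (¬b ∨ ¬a ∨ ¬h) — ¬h is true.
  7. (a ∨ b) — a is true.
  8. (h ∨ ¬c) — ¬c is true.
  9. (f ∨ ¬b ∨ ¬c) — ¬c is true.
  10. (f ∨ c) — f is true.
  11. (¬e ∨ g) — g is true.
  12. (¬b ∨ ¬c ∨ d) — d is true.
  13. (¬b ∨ g) — g is true.
  14. (f ∨ h ∨ b) — b is true.
  15. (¬f ∨ e) — e is true.
  16. (f ∨ g ∨ ¬d) — f is true.
  17. (a ∨ ¬d) — a is true.
  18. (¬b ∨ d) — d is true.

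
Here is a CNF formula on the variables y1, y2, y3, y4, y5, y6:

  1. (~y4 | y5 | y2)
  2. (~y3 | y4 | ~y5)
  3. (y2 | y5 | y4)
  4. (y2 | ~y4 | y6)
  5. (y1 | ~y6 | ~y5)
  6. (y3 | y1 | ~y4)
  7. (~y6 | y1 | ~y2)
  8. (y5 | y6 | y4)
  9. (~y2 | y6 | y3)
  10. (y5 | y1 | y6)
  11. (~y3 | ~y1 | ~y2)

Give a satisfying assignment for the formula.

y1=True  y2=True  y3=False  y4=True  y5=False  y6=True

Try y1 = True.
Branch on y2: take y2 = True.
  then y3 is forced to False.
  then y6 is forced to True.
y4, y5 are now unconstrained; take y4 = True, y5 = False.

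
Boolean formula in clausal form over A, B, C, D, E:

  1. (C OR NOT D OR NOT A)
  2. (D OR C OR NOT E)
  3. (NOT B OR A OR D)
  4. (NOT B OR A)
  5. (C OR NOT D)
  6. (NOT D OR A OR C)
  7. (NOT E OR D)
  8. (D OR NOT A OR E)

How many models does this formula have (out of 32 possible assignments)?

8

Satisfying assignments:
  A=F B=F C=F D=F E=F
  A=F B=F C=T D=F E=F
  A=F B=F C=T D=T E=F
  A=F B=F C=T D=T E=T
  A=T B=F C=T D=T E=F
  A=T B=F C=T D=T E=T
  A=T B=T C=T D=T E=F
  A=T B=T C=T D=T E=T
That's 8 in total.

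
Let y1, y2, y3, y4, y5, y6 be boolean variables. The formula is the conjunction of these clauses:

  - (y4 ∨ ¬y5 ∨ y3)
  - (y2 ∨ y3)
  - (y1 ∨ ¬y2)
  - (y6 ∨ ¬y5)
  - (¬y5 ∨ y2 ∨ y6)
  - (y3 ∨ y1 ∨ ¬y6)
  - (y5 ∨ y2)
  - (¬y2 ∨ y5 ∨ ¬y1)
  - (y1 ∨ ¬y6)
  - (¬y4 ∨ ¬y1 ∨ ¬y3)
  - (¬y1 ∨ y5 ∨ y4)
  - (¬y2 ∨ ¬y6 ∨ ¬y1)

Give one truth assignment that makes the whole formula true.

y1 = True, y2 = False, y3 = True, y4 = False, y5 = True, y6 = True

Check each clause:
  1. (y4 ∨ ¬y5 ∨ y3) — y3 is true.
  2. (y3 ∨ y2) — y3 is true.
  3. (¬y2 ∨ y1) — y1 is true.
  4. (y6 ∨ ¬y5) — y6 is true.
  5. (¬y5 ∨ y2 ∨ y6) — y6 is true.
  6. (y1 ∨ y3 ∨ ¬y6) — y1 is true.
  7. (y5 ∨ y2) — y5 is true.
  8. (¬y2 ∨ ¬y1 ∨ y5) — y5 is true.
  9. (y1 ∨ ¬y6) — y1 is true.
  10. (¬y1 ∨ ¬y3 ∨ ¬y4) — ¬y4 is true.
  11. (y4 ∨ y5 ∨ ¬y1) — y5 is true.
  12. (¬y2 ∨ ¬y1 ∨ ¬y6) — ¬y2 is true.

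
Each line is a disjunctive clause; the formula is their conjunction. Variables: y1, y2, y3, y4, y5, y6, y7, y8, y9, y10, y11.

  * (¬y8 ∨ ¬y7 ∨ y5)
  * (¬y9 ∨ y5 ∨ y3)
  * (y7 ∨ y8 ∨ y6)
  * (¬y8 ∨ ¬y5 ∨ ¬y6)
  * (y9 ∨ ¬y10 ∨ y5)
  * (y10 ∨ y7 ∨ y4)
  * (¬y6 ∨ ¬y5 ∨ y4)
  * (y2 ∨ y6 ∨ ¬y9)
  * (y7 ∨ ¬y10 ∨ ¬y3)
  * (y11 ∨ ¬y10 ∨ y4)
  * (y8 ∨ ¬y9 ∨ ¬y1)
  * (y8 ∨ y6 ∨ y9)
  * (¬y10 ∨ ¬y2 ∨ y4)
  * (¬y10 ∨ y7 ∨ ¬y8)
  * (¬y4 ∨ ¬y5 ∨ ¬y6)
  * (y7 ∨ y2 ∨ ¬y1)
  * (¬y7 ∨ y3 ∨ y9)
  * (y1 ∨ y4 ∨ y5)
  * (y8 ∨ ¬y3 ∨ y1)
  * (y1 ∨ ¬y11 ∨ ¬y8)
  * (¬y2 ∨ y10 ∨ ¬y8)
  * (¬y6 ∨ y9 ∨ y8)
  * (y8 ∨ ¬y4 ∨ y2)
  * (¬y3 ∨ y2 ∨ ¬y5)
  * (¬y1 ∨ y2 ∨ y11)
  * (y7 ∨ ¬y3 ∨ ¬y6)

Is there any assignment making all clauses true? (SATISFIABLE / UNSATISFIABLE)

SATISFIABLE

Set y1 = True and propagate.
The remaining clauses are satisfied by y2 = True, y3 = True, y4 = True, y5 = True, y6 = False, y7 = True, y8 = True, y9 = True, y10 = True, y11 = True.
So y1=True, y2=True, y3=True, y4=True, y5=True, y6=False, y7=True, y8=True, y9=True, y10=True, y11=True is a satisfying assignment.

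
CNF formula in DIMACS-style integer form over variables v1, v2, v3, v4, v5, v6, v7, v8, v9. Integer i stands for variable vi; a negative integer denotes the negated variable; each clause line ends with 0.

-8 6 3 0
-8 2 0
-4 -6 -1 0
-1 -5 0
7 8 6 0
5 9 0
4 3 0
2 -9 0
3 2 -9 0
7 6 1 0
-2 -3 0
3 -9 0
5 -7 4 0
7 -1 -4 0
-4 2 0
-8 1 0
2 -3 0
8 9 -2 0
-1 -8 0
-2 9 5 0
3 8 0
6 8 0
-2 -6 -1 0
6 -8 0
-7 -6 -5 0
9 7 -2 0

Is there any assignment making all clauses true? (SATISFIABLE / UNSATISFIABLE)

v2 = True:
  propagation gives v3=False, v4=True, v9=False, v5=True; an empty clause results — contradiction.
v2 = False:
  propagation gives v8=False, v9=False, v5=True, v1=False; an empty clause results — contradiction.
Every branch closes, so no satisfying assignment exists.

UNSATISFIABLE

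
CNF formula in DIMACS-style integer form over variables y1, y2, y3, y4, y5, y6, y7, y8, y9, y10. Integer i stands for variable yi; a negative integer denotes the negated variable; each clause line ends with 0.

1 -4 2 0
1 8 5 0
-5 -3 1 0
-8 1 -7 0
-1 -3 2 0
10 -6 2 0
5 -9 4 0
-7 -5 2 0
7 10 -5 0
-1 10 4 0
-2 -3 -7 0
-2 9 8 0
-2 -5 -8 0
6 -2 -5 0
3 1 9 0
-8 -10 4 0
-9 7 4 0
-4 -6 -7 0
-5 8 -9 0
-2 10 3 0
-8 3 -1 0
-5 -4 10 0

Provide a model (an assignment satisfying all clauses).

Set y1 = False and propagate.
Try y2 = True.
For the remaining variables, y3 = True, y4 = True, y5 = False, y6 = True, y7 = False, y8 = True, y9 = True, y10 = False works.

y1=F, y2=T, y3=T, y4=T, y5=F, y6=T, y7=F, y8=T, y9=T, y10=F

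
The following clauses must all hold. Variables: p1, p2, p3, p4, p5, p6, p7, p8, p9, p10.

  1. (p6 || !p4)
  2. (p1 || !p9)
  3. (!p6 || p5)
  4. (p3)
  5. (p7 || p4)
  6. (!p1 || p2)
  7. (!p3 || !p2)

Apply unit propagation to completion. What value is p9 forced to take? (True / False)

False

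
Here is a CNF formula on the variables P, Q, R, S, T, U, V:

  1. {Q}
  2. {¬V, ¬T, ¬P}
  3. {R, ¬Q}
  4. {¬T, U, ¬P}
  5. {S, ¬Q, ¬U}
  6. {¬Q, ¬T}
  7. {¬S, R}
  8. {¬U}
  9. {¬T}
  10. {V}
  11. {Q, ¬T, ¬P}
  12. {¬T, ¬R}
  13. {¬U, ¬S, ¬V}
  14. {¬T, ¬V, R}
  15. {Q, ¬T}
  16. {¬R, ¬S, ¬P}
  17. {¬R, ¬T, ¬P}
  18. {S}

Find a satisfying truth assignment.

P = F, Q = T, R = T, S = T, T = F, U = F, V = T

Check each clause:
  1. {Q} — Q is true.
  2. {¬P, ¬V, ¬T} — ¬T is true.
  3. {R, ¬Q} — R is true.
  4. {¬T, ¬P, U} — ¬T is true.
  5. {¬U, ¬Q, S} — ¬U is true.
  6. {¬T, ¬Q} — ¬T is true.
  7. {R, ¬S} — R is true.
  8. {¬U} — ¬U is true.
  9. {¬T} — ¬T is true.
  10. {V} — V is true.
  11. {¬T, Q, ¬P} — Q is true.
  12. {¬R, ¬T} — ¬T is true.
  13. {¬V, ¬S, ¬U} — ¬U is true.
  14. {R, ¬T, ¬V} — R is true.
  15. {Q, ¬T} — Q is true.
  16. {¬S, ¬R, ¬P} — ¬P is true.
  17. {¬P, ¬R, ¬T} — ¬T is true.
  18. {S} — S is true.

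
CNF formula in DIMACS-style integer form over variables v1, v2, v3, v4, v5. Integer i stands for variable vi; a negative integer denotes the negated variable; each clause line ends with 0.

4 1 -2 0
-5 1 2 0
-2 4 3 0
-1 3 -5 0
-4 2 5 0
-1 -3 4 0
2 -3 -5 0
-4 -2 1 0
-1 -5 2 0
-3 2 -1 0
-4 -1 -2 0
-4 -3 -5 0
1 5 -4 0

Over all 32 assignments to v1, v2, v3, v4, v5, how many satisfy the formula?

3

Satisfying assignments:
  v1=0 v2=0 v3=0 v4=0 v5=0
  v1=0 v2=0 v3=1 v4=0 v5=0
  v1=1 v2=0 v3=0 v4=0 v5=0
Count: 3.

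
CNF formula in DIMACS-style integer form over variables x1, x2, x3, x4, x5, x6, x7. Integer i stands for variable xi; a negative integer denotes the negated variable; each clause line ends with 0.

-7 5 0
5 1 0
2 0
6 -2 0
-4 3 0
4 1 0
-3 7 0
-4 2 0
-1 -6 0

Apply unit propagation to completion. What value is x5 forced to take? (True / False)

True

Unit clause (x2) sets x2 = True.
From (!x2 || x6) and x2 = True: x6 = True.
From (!x1 || !x6) and x6 = True: x1 = False.
In (x1 || x5), x1 is now false; x5 must hold, so x5 = True.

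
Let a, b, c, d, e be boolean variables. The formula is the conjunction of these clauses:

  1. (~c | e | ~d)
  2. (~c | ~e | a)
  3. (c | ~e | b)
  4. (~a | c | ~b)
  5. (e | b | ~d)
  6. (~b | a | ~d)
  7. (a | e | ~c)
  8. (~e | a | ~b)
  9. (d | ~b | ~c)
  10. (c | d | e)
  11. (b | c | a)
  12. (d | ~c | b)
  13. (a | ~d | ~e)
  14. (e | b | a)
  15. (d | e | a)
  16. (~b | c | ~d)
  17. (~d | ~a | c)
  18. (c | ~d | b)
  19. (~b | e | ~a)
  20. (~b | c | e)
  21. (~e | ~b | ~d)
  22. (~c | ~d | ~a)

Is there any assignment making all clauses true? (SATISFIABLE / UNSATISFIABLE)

UNSATISFIABLE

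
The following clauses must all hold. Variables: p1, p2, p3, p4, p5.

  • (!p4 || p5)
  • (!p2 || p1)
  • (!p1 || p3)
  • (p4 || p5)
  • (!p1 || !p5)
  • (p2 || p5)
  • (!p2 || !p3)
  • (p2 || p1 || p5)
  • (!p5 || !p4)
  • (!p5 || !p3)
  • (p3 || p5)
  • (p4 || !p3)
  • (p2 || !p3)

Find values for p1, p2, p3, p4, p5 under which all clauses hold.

p1=False, p2=False, p3=False, p4=False, p5=True

Check each clause:
  1. (!p4 || p5) — !p4 is true.
  2. (p1 || !p2) — !p2 is true.
  3. (!p1 || p3) — !p1 is true.
  4. (p4 || p5) — p5 is true.
  5. (!p1 || !p5) — !p1 is true.
  6. (p2 || p5) — p5 is true.
  7. (!p3 || !p2) — !p3 is true.
  8. (p2 || p5 || p1) — p5 is true.
  9. (!p4 || !p5) — !p4 is true.
  10. (!p5 || !p3) — !p3 is true.
  11. (p5 || p3) — p5 is true.
  12. (p4 || !p3) — !p3 is true.
  13. (p2 || !p3) — !p3 is true.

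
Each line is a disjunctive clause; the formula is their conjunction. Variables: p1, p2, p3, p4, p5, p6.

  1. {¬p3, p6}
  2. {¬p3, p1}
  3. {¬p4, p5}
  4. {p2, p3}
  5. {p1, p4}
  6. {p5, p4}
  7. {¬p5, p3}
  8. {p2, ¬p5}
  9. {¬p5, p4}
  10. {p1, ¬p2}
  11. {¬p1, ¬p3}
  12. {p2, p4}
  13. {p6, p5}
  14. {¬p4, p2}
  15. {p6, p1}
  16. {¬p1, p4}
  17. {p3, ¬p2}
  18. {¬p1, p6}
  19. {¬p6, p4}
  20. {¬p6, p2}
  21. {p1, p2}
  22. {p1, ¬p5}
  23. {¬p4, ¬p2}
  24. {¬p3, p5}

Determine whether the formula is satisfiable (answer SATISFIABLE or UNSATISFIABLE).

UNSATISFIABLE

p1 = True:
  propagation gives p3=False, p2=True; an empty clause results — contradiction.
p1 = False:
  propagation gives p3=False, p2=True; an empty clause results — contradiction.
Every branch closes, so no satisfying assignment exists.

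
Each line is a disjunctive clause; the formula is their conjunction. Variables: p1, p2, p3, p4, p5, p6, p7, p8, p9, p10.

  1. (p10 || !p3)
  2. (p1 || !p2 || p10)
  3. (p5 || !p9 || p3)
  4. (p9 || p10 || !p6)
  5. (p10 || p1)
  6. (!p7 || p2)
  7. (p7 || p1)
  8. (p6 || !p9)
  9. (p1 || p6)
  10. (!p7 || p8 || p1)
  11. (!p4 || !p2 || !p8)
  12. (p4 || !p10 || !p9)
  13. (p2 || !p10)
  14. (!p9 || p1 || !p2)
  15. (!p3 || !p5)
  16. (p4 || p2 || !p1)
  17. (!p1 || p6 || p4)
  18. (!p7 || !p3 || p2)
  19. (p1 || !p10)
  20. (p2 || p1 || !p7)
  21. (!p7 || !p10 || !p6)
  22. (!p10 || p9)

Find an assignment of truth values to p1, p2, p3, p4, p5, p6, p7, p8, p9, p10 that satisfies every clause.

p1=T  p2=T  p3=F  p4=T  p5=T  p6=F  p7=T  p8=F  p9=F  p10=F

Branch on p1: take p1 = True.
For the remaining variables, p2 = True, p3 = False, p4 = True, p5 = True, p6 = False, p7 = True, p8 = False, p9 = False, p10 = False works.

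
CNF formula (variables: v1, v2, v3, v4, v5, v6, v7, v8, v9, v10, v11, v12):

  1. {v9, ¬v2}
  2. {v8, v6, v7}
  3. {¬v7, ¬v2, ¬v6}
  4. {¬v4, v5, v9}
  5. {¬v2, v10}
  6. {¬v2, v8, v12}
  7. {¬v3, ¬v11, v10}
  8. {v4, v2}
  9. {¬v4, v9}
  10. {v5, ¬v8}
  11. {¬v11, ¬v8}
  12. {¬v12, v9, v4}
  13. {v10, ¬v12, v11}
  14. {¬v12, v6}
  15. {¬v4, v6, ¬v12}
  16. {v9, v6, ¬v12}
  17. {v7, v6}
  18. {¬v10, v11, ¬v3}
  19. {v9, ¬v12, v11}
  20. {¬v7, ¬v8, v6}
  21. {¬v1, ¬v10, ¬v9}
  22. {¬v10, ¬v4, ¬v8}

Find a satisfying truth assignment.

v1 occurs only negated in the remaining clauses — set v1 = False.
v3 occurs only negated in the remaining clauses — set v3 = False.
Set v2 = True and propagate.
  then v9 is forced to True.
  then v10 is forced to True.
Set v4 = True and propagate.
  then v8 is forced to False.
  then v12 is forced to True.
  then v6 is forced to True.
  then v7 is forced to False.
v5, v11 are now unconstrained; take v5 = True, v11 = False.

v1 = F, v2 = T, v3 = F, v4 = T, v5 = T, v6 = T, v7 = F, v8 = F, v9 = T, v10 = T, v11 = F, v12 = T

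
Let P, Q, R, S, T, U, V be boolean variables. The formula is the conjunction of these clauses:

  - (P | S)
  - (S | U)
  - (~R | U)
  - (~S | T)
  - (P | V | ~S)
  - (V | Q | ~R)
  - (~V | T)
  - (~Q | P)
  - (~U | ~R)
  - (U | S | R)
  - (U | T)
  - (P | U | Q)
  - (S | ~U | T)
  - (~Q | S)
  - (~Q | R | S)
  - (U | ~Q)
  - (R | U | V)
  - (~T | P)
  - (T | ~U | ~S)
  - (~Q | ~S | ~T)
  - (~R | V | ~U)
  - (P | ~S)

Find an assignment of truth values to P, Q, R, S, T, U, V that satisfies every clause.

P=True  Q=False  R=False  S=True  T=True  U=False  V=True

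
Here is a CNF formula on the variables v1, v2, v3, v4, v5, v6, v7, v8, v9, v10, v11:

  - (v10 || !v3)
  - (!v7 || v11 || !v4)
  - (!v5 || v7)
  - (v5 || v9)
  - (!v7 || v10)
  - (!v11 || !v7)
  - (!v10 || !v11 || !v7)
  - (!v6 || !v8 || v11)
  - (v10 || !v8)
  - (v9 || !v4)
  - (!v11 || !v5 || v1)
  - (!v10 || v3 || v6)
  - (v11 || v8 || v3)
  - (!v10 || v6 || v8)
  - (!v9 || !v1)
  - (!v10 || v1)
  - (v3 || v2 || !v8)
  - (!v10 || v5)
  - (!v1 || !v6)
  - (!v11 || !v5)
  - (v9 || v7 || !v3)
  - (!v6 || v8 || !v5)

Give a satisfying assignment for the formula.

v1=False, v2=False, v3=False, v4=False, v5=False, v6=False, v7=False, v8=False, v9=True, v10=False, v11=True

v4 occurs only negated in the remaining clauses — set v4 = False.
Try v1 = False.
  then v10 is forced to False.
  then v3 is forced to False.
  then v7 is forced to False.
  then v5 is forced to False.
  then v9 is forced to True.
  then v8 is forced to False.
  then v11 is forced to True.
v2, v6 are now unconstrained; take v2 = False, v6 = False.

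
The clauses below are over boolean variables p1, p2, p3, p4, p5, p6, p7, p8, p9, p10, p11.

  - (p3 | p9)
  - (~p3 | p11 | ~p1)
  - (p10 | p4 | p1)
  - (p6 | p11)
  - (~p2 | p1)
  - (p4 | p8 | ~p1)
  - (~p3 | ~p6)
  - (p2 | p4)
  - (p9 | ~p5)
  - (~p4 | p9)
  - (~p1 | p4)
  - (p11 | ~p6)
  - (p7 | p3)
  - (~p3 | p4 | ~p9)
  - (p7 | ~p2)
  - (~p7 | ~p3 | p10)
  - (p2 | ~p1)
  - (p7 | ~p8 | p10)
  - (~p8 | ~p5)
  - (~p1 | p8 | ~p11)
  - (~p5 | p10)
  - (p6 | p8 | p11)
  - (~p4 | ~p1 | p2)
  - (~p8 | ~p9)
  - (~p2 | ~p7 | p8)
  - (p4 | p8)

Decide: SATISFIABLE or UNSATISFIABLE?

SATISFIABLE

Pure literal: p5 appears only negated; assign p5 = False.
Pure literal: p10 appears only positively; assign p10 = True.
Set p1 = False and propagate.
  then p2 is forced to False.
  then p4 is forced to True.
  then p9 is forced to True.
  then p8 is forced to False.
Branch on p3: take p3 = False.
  then p7 is forced to True.
Try p6 = True.
  then p11 is forced to True.
Every clause has at least one true literal under this assignment.
So p1=False, p2=False, p3=False, p4=True, p5=False, p6=True, p7=True, p8=False, p9=True, p10=True, p11=True is a satisfying assignment.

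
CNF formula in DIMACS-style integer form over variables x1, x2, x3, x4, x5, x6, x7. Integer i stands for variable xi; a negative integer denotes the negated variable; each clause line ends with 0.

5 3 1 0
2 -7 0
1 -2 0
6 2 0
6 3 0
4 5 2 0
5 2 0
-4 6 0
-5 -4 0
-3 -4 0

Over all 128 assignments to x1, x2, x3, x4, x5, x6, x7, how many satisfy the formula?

18

Case analysis on x2 and x4:
  x2=1, x4=1: remaining (x1,x3,x5,x6,x7) ∈ {(1,0,0,1,0); (1,0,0,1,1)} — 2.
  x2=1, x4=0: x5, x7 free; 3 ways for (x1,x3,x6) × 2^2 = 12.
  x2=0, x4=1: a clause becomes empty — 0.
  x2=0, x4=0: remaining (x1,x3,x5,x6,x7) ∈ {(0,0,1,1,0); (0,1,1,1,0); (1,0,1,1,0); (1,1,1,1,0)} — 4.
Total: 2 + 12 + 0 + 4 = 18.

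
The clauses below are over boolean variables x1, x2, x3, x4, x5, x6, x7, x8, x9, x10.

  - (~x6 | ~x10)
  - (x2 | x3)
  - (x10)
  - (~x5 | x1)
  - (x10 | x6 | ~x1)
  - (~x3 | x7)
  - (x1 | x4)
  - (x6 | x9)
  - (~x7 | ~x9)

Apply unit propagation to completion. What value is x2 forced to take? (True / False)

True

(x10) is a unit clause: x10 = True.
(~x10 | ~x6) with x10 = True leaves only ~x6, so x6 = False.
(x6 | x9) with x6 = False leaves only x9, so x9 = True.
(~x9 | ~x7) with x9 = True leaves only ~x7, so x7 = False.
(x7 | ~x3): since x7 = False, the clause reduces to (~x3). x3 = False.
From (x2 | x3) and x3 = False: x2 = True.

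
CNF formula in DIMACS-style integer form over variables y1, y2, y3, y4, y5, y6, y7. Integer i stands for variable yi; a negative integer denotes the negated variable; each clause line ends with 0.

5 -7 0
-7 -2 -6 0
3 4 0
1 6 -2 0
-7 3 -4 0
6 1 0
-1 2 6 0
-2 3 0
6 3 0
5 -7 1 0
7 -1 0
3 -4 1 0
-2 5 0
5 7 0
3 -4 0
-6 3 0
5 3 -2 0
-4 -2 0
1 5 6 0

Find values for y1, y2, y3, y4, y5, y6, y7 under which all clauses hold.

y1 = T, y2 = T, y3 = T, y4 = F, y5 = T, y6 = F, y7 = T

Pure literal: y3 appears only positively; assign y3 = True.
y5 occurs only positively in the remaining clauses — set y5 = True.
Set y1 = True and propagate.
  then y7 is forced to True.
Branch on y2: take y2 = True.
  then y6 is forced to False.
  then y4 is forced to False.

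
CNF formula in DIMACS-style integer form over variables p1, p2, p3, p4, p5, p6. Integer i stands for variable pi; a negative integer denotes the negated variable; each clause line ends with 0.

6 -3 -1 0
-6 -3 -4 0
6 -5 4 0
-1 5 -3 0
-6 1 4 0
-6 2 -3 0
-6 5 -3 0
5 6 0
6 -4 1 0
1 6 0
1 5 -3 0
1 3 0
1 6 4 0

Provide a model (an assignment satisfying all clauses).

p1=T, p2=T, p3=F, p4=F, p5=F, p6=T

Pure literal: p2 appears only positively; assign p2 = True.
Set p1 = True and propagate.
Branch on p3: take p3 = False.
Set p4 = False and propagate.
The remaining clauses are satisfied by p5 = False, p6 = True.
Every clause has at least one true literal under this assignment.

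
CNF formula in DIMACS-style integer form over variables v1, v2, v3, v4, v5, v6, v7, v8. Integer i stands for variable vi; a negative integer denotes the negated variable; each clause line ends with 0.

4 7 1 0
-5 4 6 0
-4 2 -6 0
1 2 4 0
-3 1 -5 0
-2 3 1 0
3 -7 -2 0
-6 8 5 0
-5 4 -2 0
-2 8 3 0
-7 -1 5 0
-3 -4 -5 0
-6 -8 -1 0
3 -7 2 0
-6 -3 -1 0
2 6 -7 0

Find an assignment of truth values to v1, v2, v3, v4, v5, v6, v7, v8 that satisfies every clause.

v1=T, v2=F, v3=F, v4=F, v5=T, v6=T, v7=F, v8=F

Branch on v1: take v1 = True.
Branch on v2: take v2 = False.
For the remaining variables, v3 = False, v4 = False, v5 = True, v6 = True, v7 = False, v8 = False works.
Every clause has at least one true literal under this assignment.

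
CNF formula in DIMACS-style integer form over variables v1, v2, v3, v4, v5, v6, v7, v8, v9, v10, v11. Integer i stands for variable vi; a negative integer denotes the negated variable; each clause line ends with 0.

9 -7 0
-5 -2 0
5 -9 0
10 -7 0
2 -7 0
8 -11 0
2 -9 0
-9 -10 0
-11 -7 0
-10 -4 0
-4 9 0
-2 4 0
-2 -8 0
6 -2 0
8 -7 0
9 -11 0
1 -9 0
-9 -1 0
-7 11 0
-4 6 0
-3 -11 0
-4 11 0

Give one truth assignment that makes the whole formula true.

v7 occurs only negated in the remaining clauses — set v7 = False.
Set v1 = False and propagate.
  then v9 is forced to False.
  then v4 is forced to False.
  then v2 is forced to False.
  then v11 is forced to False.
v3, v5, v6, v8, v10 are now unconstrained; take v3 = True, v5 = False, v6 = False, v8 = True, v10 = True.

v1=F  v2=F  v3=T  v4=F  v5=F  v6=F  v7=F  v8=T  v9=F  v10=T  v11=F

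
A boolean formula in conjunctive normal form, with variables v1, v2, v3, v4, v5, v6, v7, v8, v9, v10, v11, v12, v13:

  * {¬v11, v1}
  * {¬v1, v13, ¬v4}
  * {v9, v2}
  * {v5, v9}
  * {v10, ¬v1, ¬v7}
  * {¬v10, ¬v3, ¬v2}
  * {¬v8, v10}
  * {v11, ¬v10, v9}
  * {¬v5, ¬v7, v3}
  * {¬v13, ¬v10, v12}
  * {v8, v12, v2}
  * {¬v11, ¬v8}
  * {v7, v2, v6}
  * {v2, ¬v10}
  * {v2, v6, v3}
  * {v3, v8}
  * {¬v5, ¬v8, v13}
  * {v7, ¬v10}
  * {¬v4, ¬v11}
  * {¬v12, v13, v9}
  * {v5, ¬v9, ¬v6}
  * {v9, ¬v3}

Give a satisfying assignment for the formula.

v1 = True, v2 = True, v3 = True, v4 = False, v5 = True, v6 = True, v7 = False, v8 = False, v9 = True, v10 = False, v11 = False, v12 = False, v13 = True

Check each clause:
  1. {¬v11, v1} — v1 is true.
  2. {¬v4, ¬v1, v13} — ¬v4 is true.
  3. {v2, v9} — v9 is true.
  4. {v9, v5} — v9 is true.
  5. {v10, ¬v7, ¬v1} — ¬v7 is true.
  6. {¬v10, ¬v2, ¬v3} — ¬v10 is true.
  7. {¬v8, v10} — ¬v8 is true.
  8. {¬v10, v9, v11} — v9 is true.
  9. {¬v7, ¬v5, v3} — ¬v7 is true.
  10. {¬v13, v12, ¬v10} — ¬v10 is true.
  11. {v12, v2, v8} — v2 is true.
  12. {¬v8, ¬v11} — ¬v8 is true.
  13. {v7, v2, v6} — v2 is true.
  14. {v2, ¬v10} — v2 is true.
  15. {v6, v2, v3} — v2 is true.
  16. {v8, v3} — v3 is true.
  17. {v13, ¬v8, ¬v5} — ¬v8 is true.
  18. {v7, ¬v10} — ¬v10 is true.
  19. {¬v4, ¬v11} — ¬v4 is true.
  20. {v9, ¬v12, v13} — v9 is true.
  21. {¬v6, v5, ¬v9} — v5 is true.
  22. {¬v3, v9} — v9 is true.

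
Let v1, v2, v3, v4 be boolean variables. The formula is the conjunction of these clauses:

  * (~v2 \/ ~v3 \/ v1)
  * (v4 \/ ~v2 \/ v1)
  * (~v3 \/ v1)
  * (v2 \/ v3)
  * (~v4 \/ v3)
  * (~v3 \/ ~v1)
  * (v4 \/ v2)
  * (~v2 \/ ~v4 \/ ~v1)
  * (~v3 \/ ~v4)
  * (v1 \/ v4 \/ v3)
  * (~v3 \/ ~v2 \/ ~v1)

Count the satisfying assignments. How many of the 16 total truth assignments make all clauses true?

1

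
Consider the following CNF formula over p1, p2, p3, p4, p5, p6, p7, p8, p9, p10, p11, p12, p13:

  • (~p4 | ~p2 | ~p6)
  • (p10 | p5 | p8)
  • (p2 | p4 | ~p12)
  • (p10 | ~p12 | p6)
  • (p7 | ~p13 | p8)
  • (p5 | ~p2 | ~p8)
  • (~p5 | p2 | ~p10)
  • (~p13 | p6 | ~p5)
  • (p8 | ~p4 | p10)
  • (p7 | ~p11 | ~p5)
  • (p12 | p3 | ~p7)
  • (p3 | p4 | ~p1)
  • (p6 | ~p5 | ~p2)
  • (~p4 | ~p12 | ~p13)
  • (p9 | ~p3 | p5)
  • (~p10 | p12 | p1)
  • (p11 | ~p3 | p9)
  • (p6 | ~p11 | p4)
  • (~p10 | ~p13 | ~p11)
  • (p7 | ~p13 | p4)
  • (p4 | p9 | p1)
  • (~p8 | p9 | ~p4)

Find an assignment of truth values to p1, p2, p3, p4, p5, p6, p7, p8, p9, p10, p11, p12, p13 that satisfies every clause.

p1=True  p2=False  p3=True  p4=False  p5=False  p6=True  p7=False  p8=True  p9=True  p10=False  p11=False  p12=False  p13=False

p9 occurs only positively in the remaining clauses — set p9 = True.
Pure literal: p13 appears only negated; assign p13 = False.
Branch on p1: take p1 = True.
Try p2 = False.
For the remaining variables, p3 = True, p4 = False, p5 = False, p6 = True, p7 = False, p8 = True, p10 = False, p11 = False, p12 = False works.
Every clause has at least one true literal under this assignment.
Check each clause:
  1. (~p4 | ~p6 | ~p2) — ~p4 is true.
  2. (p5 | p10 | p8) — p8 is true.
  3. (p2 | p4 | ~p12) — ~p12 is true.
  4. (~p12 | p6 | p10) — ~p12 is true.
  5. (p7 | ~p13 | p8) — p8 is true.
  6. (~p8 | ~p2 | p5) — ~p2 is true.
  7. (~p10 | ~p5 | p2) — ~p5 is true.
  8. (~p13 | p6 | ~p5) — ~p13 is true.
  9. (~p4 | p8 | p10) — p8 is true.
  10. (p7 | ~p5 | ~p11) — ~p5 is true.
  11. (p12 | ~p7 | p3) — ~p7 is true.
  12. (~p1 | p4 | p3) — p3 is true.
  13. (p6 | ~p5 | ~p2) — ~p5 is true.
  14. (~p12 | ~p4 | ~p13) — ~p13 is true.
  15. (~p3 | p9 | p5) — p9 is true.
  16. (p1 | ~p10 | p12) — p1 is true.
  17. (p9 | ~p3 | p11) — p9 is true.
  18. (p4 | ~p11 | p6) — ~p11 is true.
  19. (~p10 | ~p13 | ~p11) — ~p13 is true.
  20. (p7 | ~p13 | p4) — ~p13 is true.
  21. (p1 | p9 | p4) — p9 is true.
  22. (p9 | ~p8 | ~p4) — p9 is true.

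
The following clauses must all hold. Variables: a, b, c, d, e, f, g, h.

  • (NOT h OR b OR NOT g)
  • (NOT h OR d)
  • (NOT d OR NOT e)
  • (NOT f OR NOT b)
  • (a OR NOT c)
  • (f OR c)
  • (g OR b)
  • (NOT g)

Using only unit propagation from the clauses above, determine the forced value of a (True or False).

Unit clause (NOT g) sets g = False.
(g OR b) with g = False leaves only b, so b = True.
From (NOT b OR NOT f) and b = True: f = False.
(c OR f) with f = False leaves only c, so c = True.
(a OR NOT c) with c = True leaves only a, so a = True.

True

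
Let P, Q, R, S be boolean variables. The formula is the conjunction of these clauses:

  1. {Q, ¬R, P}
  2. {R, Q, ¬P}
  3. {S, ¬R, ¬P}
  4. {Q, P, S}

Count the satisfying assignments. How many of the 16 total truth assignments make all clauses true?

9

Case analysis on P and Q:
  P=T, Q=T: remaining (R,S) ∈ {(F,F); (F,T); (T,T)} — 3.
  P=T, Q=F: remaining (R,S) ∈ {(T,T)} — 1.
  P=F, Q=T: remaining (R,S) ∈ {(F,F); (F,T); (T,F); (T,T)} — 4.
  P=F, Q=F: remaining (R,S) ∈ {(F,T)} — 1.
Total: 3 + 1 + 4 + 1 = 9.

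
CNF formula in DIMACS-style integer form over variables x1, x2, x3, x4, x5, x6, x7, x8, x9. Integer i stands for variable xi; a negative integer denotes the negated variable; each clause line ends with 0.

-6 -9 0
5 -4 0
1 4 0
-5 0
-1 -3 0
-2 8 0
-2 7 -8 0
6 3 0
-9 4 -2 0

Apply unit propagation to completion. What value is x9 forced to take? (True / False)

False

Unit clause (~x5) sets x5 = False.
(~x4 \/ x5) with x5 = False leaves only ~x4, so x4 = False.
(x4 \/ x1): since x4 = False, the clause reduces to (x1). x1 = True.
In (~x1 \/ ~x3), ~x1 is now false; ~x3 must hold, so x3 = False.
(x6 \/ x3): since x3 = False, the clause reduces to (x6). x6 = True.
In (~x6 \/ ~x9), ~x6 is now false; ~x9 must hold, so x9 = False.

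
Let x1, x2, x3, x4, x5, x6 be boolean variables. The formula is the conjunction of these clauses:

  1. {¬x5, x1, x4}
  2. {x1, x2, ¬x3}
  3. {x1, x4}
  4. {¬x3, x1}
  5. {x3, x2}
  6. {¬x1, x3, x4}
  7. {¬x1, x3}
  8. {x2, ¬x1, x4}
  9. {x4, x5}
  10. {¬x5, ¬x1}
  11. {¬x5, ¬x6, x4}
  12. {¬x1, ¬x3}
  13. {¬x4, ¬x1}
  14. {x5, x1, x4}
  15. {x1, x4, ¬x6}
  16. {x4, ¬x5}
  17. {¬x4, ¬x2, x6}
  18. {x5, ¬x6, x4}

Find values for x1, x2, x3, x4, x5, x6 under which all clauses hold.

x1=False, x2=True, x3=False, x4=True, x5=True, x6=True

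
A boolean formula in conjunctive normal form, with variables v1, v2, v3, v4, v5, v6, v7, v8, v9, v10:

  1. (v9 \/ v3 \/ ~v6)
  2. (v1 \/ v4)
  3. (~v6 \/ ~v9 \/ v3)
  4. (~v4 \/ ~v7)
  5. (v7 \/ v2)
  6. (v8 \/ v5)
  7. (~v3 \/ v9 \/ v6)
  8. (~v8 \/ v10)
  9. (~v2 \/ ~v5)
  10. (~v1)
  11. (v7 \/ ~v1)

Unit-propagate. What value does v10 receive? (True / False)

(~v1) is a unit clause: v1 = False.
(v1 \/ v4) with v1 = False leaves only v4, so v4 = True.
In (~v7 \/ ~v4), ~v4 is now false; ~v7 must hold, so v7 = False.
(v7 \/ v2) with v7 = False leaves only v2, so v2 = True.
In (~v5 \/ ~v2), ~v2 is now false; ~v5 must hold, so v5 = False.
In (v8 \/ v5), v5 is now false; v8 must hold, so v8 = True.
(~v8 \/ v10): since v8 = True, the clause reduces to (v10). v10 = True.

True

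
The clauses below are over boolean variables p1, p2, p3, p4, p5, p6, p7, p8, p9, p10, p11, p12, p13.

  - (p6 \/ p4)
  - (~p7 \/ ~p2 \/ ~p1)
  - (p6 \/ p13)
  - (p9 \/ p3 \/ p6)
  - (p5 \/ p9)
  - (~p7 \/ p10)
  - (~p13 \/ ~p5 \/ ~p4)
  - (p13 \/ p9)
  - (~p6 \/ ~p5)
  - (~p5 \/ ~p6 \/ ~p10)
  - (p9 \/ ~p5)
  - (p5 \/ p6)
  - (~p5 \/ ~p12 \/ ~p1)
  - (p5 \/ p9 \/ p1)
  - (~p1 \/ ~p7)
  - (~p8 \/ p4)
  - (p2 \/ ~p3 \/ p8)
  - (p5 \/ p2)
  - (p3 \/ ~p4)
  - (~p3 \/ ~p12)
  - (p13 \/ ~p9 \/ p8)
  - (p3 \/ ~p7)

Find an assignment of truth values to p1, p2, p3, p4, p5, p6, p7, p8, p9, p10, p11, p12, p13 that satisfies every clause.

p1=False, p2=True, p3=True, p4=True, p5=False, p6=True, p7=True, p8=True, p9=True, p10=True, p11=False, p12=False, p13=False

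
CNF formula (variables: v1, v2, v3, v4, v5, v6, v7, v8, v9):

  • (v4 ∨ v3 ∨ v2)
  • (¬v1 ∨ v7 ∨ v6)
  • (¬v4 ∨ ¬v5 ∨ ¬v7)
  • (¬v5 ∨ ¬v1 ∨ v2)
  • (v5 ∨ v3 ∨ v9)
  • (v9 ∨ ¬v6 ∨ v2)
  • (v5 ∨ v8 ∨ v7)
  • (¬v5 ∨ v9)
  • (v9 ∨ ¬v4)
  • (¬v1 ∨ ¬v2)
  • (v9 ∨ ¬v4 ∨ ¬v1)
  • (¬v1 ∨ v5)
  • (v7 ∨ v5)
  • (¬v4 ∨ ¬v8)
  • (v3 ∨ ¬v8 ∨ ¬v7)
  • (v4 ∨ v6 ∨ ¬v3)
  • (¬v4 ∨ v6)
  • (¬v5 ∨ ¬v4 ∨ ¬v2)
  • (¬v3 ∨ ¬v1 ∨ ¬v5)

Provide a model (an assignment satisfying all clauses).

v1 = 0, v2 = 0, v3 = 1, v4 = 0, v5 = 1, v6 = 1, v7 = 1, v8 = 1, v9 = 1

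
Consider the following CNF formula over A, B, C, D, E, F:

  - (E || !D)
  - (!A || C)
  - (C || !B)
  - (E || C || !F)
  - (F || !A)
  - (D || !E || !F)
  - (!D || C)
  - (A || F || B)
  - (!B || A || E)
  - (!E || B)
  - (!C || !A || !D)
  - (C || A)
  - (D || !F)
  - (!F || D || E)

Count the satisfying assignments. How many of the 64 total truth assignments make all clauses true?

3

The models are:
  A=0 B=1 C=1 D=0 E=1 F=0
  A=0 B=1 C=1 D=1 E=1 F=0
  A=0 B=1 C=1 D=1 E=1 F=1
Count: 3.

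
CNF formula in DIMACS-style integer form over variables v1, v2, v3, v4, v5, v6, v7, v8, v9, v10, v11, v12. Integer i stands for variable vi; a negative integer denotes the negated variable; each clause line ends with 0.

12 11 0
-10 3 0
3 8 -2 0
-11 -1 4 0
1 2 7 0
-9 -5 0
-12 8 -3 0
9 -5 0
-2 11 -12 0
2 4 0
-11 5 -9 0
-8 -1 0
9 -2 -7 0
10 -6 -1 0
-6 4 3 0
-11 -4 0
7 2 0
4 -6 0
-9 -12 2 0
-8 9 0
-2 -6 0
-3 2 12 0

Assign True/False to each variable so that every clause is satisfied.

v1 = False  v2 = True  v3 = True  v4 = False  v5 = False  v6 = False  v7 = False  v8 = False  v9 = False  v10 = True  v11 = True  v12 = False

Pure literal: v6 appears only negated; assign v6 = False.
Branch on v1: take v1 = False.
Try v2 = True.
Try v3 = True.
The remaining clauses are satisfied by v4 = False, v5 = False, v7 = False, v8 = False, v9 = False, v10 = True, v11 = True, v12 = False.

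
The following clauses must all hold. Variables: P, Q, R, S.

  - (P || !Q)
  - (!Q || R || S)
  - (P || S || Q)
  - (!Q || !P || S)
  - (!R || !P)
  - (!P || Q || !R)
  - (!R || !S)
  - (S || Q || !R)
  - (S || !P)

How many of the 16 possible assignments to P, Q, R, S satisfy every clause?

Satisfying assignments:
  P=F Q=F R=F S=T
  P=T Q=F R=F S=T
  P=T Q=T R=F S=T
Count: 3.

3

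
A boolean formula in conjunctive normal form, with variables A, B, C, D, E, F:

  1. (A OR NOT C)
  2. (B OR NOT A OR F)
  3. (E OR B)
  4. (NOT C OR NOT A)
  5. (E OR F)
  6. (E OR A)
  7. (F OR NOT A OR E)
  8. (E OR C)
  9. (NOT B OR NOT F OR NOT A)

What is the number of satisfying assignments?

Split on A, then E.
  A=1, E=1: remaining (B,C,D,F) ∈ {(0,0,0,1); (0,0,1,1); (1,0,0,0); (1,0,1,0)} — 4.
  A=1, E=0: a clause becomes empty — 0.
  A=0, E=1: forces C=0; B, D, F free → 2^3 = 8.
  A=0, E=0: a clause becomes empty — 0.
Total: 4 + 0 + 8 + 0 = 12.

12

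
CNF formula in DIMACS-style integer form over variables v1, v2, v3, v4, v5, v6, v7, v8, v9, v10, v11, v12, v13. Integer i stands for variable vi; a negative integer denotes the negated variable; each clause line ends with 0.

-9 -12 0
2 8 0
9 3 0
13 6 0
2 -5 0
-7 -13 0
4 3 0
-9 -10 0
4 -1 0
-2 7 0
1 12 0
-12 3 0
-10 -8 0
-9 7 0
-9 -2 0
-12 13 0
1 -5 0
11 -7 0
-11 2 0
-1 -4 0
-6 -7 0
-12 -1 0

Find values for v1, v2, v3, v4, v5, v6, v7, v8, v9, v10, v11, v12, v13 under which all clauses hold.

v1=F, v2=F, v3=T, v4=T, v5=F, v6=T, v7=F, v8=T, v9=F, v10=F, v11=F, v12=T, v13=T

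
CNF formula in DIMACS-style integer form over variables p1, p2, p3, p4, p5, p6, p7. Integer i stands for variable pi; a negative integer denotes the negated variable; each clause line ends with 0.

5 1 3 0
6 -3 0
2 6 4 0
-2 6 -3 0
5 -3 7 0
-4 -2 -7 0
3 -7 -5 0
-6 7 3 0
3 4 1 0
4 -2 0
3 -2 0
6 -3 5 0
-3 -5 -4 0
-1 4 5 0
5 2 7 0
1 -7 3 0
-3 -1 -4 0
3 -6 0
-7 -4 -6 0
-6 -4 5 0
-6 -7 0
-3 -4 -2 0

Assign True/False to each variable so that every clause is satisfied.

p1=F, p2=F, p3=F, p4=T, p5=T, p6=F, p7=F

Set p1 = False and propagate.
Set p2 = False and propagate.
The remaining clauses are satisfied by p3 = False, p4 = True, p5 = True, p6 = False, p7 = False.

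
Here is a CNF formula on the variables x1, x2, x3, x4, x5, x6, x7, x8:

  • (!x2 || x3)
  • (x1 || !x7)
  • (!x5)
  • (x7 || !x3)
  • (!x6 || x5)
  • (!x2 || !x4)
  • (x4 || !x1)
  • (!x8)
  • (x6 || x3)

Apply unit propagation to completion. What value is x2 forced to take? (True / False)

False

Unit clause (!x5) sets x5 = False.
(x5 || !x6) with x5 = False leaves only !x6, so x6 = False.
(!x8) is a unit clause: x8 = False.
(x6 || x3): since x6 = False, the clause reduces to (x3). x3 = True.
In (!x3 || x7), !x3 is now false; x7 must hold, so x7 = True.
From (!x7 || x1) and x7 = True: x1 = True.
From (x4 || !x1) and x1 = True: x4 = True.
(!x2 || !x4): since x4 = True, the clause reduces to (!x2). x2 = False.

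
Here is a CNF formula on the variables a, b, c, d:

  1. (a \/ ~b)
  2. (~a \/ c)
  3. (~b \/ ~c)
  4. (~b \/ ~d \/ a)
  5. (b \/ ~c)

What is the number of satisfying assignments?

2

The models are:
  a=F b=F c=F d=F
  a=F b=F c=F d=T
Count: 2.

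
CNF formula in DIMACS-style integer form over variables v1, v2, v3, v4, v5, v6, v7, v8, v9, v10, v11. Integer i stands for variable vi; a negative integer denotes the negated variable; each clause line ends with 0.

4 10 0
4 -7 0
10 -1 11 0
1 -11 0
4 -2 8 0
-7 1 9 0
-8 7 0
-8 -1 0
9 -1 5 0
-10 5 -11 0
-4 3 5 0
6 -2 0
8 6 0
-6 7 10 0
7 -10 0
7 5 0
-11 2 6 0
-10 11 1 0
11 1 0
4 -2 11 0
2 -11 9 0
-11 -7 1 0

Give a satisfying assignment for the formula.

v1 = T  v2 = T  v3 = T  v4 = T  v5 = F  v6 = T  v7 = T  v8 = F  v9 = T  v10 = T  v11 = F

Pure literal: v3 appears only positively; assign v3 = True.
v9 occurs only positively in the remaining clauses — set v9 = True.
Set v1 = True and propagate.
  then v8 is forced to False.
  then v6 is forced to True.
Try v2 = True.
  then v4 is forced to True.
For the remaining variables, v5 = False, v7 = True, v10 = True, v11 = False works.
Every clause has at least one true literal under this assignment.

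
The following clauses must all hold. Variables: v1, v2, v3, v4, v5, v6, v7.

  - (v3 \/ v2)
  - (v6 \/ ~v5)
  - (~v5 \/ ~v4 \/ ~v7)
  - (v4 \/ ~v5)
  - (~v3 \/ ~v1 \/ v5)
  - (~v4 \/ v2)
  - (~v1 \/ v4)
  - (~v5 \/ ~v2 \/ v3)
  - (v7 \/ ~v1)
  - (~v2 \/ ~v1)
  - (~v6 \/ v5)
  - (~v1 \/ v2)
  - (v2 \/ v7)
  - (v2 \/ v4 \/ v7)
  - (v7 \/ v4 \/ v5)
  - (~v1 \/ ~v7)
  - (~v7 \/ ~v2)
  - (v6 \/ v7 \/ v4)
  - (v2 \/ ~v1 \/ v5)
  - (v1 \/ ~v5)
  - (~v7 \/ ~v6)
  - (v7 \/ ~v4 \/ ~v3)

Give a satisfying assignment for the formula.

v1=F, v2=F, v3=T, v4=F, v5=F, v6=F, v7=T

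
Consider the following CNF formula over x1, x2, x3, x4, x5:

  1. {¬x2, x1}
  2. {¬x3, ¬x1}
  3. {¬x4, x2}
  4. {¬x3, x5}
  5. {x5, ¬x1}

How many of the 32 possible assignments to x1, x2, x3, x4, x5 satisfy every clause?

Satisfying assignments:
  x1=0 x2=0 x3=0 x4=0 x5=0
  x1=0 x2=0 x3=0 x4=0 x5=1
  x1=0 x2=0 x3=1 x4=0 x5=1
  x1=1 x2=0 x3=0 x4=0 x5=1
  x1=1 x2=1 x3=0 x4=0 x5=1
  x1=1 x2=1 x3=0 x4=1 x5=1
Count: 6.

6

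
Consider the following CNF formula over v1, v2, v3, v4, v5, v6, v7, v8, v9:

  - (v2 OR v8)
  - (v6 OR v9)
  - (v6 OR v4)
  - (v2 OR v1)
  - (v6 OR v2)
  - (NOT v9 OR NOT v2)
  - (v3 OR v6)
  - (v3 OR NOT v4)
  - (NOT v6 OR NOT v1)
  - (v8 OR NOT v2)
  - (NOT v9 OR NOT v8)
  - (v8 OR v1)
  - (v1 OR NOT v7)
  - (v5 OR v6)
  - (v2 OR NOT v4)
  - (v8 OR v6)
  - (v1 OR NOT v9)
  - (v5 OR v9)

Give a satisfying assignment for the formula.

v3 occurs only positively in the remaining clauses — set v3 = True.
v5 occurs only positively in the remaining clauses — set v5 = True.
Set v1 = False and propagate.
  then v2 is forced to True.
  then v9 is forced to False.
  then v6 is forced to True.
  then v8 is forced to True.
  then v7 is forced to False.
v4 is now unconstrained; take v4 = False.

v1 = False, v2 = True, v3 = True, v4 = False, v5 = True, v6 = True, v7 = False, v8 = True, v9 = False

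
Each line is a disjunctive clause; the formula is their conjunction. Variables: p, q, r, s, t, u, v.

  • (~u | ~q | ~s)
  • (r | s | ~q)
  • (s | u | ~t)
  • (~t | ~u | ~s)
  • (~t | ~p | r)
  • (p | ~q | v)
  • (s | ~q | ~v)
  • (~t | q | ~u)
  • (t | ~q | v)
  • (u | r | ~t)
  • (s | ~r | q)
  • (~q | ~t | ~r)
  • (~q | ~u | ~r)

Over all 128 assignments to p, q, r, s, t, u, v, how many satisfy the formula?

32

Split on q, then t.
  q=1, t=1: a clause becomes empty — 0.
  q=1, t=0: remaining (p,r,s,u,v) ∈ {(0,0,1,0,1); (0,1,1,0,1); (1,0,1,0,1); (1,1,1,0,1)} — 4.
  q=0, t=1: remaining (p,r,s,u,v) ∈ {(0,1,1,0,0); (0,1,1,0,1); (1,1,1,0,0); (1,1,1,0,1)} — 4.
  q=0, t=0: p, u, v free; 3 ways for (r,s) × 2^3 = 24.
Total: 0 + 4 + 4 + 24 = 32.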